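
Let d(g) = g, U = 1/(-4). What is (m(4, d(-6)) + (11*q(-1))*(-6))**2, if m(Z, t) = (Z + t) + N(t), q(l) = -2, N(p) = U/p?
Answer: 9740641/576 ≈ 16911.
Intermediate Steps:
U = -1/4 ≈ -0.25000
N(p) = -1/(4*p)
m(Z, t) = Z + t - 1/(4*t) (m(Z, t) = (Z + t) - 1/(4*t) = Z + t - 1/(4*t))
(m(4, d(-6)) + (11*q(-1))*(-6))**2 = ((4 - 6 - 1/4/(-6)) + (11*(-2))*(-6))**2 = ((4 - 6 - 1/4*(-1/6)) - 22*(-6))**2 = ((4 - 6 + 1/24) + 132)**2 = (-47/24 + 132)**2 = (3121/24)**2 = 9740641/576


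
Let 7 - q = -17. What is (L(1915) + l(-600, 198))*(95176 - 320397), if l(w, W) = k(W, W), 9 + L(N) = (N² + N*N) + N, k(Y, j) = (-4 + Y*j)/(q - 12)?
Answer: -4959111469828/3 ≈ -1.6530e+12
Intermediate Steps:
q = 24 (q = 7 - 1*(-17) = 7 + 17 = 24)
k(Y, j) = -⅓ + Y*j/12 (k(Y, j) = (-4 + Y*j)/(24 - 12) = (-4 + Y*j)/12 = (-4 + Y*j)*(1/12) = -⅓ + Y*j/12)
L(N) = -9 + N + 2*N² (L(N) = -9 + ((N² + N*N) + N) = -9 + ((N² + N²) + N) = -9 + (2*N² + N) = -9 + (N + 2*N²) = -9 + N + 2*N²)
l(w, W) = -⅓ + W²/12 (l(w, W) = -⅓ + W*W/12 = -⅓ + W²/12)
(L(1915) + l(-600, 198))*(95176 - 320397) = ((-9 + 1915 + 2*1915²) + (-⅓ + (1/12)*198²))*(95176 - 320397) = ((-9 + 1915 + 2*3667225) + (-⅓ + (1/12)*39204))*(-225221) = ((-9 + 1915 + 7334450) + (-⅓ + 3267))*(-225221) = (7336356 + 9800/3)*(-225221) = (22018868/3)*(-225221) = -4959111469828/3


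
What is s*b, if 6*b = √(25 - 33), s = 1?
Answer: I*√2/3 ≈ 0.4714*I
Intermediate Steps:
b = I*√2/3 (b = √(25 - 33)/6 = √(-8)/6 = (2*I*√2)/6 = I*√2/3 ≈ 0.4714*I)
s*b = 1*(I*√2/3) = I*√2/3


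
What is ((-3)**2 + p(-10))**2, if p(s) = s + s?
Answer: 121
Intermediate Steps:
p(s) = 2*s
((-3)**2 + p(-10))**2 = ((-3)**2 + 2*(-10))**2 = (9 - 20)**2 = (-11)**2 = 121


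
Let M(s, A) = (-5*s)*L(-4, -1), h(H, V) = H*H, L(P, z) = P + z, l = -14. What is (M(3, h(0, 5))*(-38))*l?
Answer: 39900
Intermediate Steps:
h(H, V) = H**2
M(s, A) = 25*s (M(s, A) = (-5*s)*(-4 - 1) = -5*s*(-5) = 25*s)
(M(3, h(0, 5))*(-38))*l = ((25*3)*(-38))*(-14) = (75*(-38))*(-14) = -2850*(-14) = 39900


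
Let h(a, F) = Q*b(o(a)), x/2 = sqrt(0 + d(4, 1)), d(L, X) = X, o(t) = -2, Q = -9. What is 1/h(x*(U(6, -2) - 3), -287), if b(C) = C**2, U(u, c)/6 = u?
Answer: -1/36 ≈ -0.027778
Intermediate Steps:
U(u, c) = 6*u
x = 2 (x = 2*sqrt(0 + 1) = 2*sqrt(1) = 2*1 = 2)
h(a, F) = -36 (h(a, F) = -9*(-2)**2 = -9*4 = -36)
1/h(x*(U(6, -2) - 3), -287) = 1/(-36) = -1/36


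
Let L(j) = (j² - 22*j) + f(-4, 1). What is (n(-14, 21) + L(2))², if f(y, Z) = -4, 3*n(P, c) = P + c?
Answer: 15625/9 ≈ 1736.1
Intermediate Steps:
n(P, c) = P/3 + c/3 (n(P, c) = (P + c)/3 = P/3 + c/3)
L(j) = -4 + j² - 22*j (L(j) = (j² - 22*j) - 4 = -4 + j² - 22*j)
(n(-14, 21) + L(2))² = (((⅓)*(-14) + (⅓)*21) + (-4 + 2² - 22*2))² = ((-14/3 + 7) + (-4 + 4 - 44))² = (7/3 - 44)² = (-125/3)² = 15625/9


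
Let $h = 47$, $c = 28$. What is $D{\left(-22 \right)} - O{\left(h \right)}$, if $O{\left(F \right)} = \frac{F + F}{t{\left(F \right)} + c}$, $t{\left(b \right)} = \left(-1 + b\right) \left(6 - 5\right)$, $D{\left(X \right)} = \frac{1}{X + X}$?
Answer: $- \frac{2105}{1628} \approx -1.293$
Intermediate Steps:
$D{\left(X \right)} = \frac{1}{2 X}$
$t{\left(b \right)} = -1 + b$ ($t{\left(b \right)} = \left(-1 + b\right) 1 = -1 + b$)
$O{\left(F \right)} = \frac{2 F}{27 + F}$ ($O{\left(F \right)} = \frac{F + F}{\left(-1 + F\right) + 28} = \frac{2 F}{27 + F}$)
$D{\left(-22 \right)} - O{\left(h \right)} = \frac{1}{2 \left(-22\right)} - 2 \cdot 47 \frac{1}{27 + 47} = \frac{1}{2} \left(- \frac{1}{22}\right) - 2 \cdot 47 \cdot \frac{1}{74} = - \frac{1}{44} - 2 \cdot 47 \cdot \frac{1}{74} = - \frac{1}{44} - \frac{47}{37} = - \frac{2105}{1628}$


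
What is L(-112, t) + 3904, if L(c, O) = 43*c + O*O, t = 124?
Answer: 14464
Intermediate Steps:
L(c, O) = O² + 43*c (L(c, O) = 43*c + O² = O² + 43*c)
L(-112, t) + 3904 = (124² + 43*(-112)) + 3904 = (15376 - 4816) + 3904 = 10560 + 3904 = 14464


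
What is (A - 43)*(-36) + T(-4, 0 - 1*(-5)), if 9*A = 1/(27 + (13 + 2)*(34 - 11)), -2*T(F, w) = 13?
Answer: 286717/186 ≈ 1541.5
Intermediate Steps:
T(F, w) = -13/2 (T(F, w) = -½*13 = -13/2)
A = 1/3348 (A = 1/(9*(27 + (13 + 2)*(34 - 11))) = 1/(9*(27 + 15*23)) = 1/(9*(27 + 345)) = (⅑)/372 = (⅑)*(1/372) = 1/3348 ≈ 0.00029869)
(A - 43)*(-36) + T(-4, 0 - 1*(-5)) = (1/3348 - 43)*(-36) - 13/2 = -143963/3348*(-36) - 13/2 = 143963/93 - 13/2 = 286717/186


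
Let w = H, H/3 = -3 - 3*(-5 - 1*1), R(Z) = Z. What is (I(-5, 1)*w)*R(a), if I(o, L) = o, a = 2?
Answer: -450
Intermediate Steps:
H = 45 (H = 3*(-3 - 3*(-5 - 1*1)) = 3*(-3 - 3*(-5 - 1)) = 3*(-3 - 3*(-6)) = 3*(-3 + 18) = 3*15 = 45)
w = 45
(I(-5, 1)*w)*R(a) = -5*45*2 = -225*2 = -450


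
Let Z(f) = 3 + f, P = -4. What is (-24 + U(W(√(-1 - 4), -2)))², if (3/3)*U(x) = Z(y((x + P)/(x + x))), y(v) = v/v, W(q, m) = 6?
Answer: 400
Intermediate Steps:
y(v) = 1
U(x) = 4 (U(x) = 3 + 1 = 4)
(-24 + U(W(√(-1 - 4), -2)))² = (-24 + 4)² = (-20)² = 400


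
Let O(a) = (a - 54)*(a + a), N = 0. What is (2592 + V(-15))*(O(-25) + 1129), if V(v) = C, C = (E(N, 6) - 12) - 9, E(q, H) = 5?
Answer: 13083504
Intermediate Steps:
O(a) = 2*a*(-54 + a) (O(a) = (-54 + a)*(2*a) = 2*a*(-54 + a))
C = -16 (C = (5 - 12) - 9 = -7 - 9 = -16)
V(v) = -16
(2592 + V(-15))*(O(-25) + 1129) = (2592 - 16)*(2*(-25)*(-54 - 25) + 1129) = 2576*(2*(-25)*(-79) + 1129) = 2576*(3950 + 1129) = 2576*5079 = 13083504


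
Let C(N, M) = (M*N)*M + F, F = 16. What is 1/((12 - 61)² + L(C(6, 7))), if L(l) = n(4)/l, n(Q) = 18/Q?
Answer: 620/1488629 ≈ 0.00041649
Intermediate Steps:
C(N, M) = 16 + N*M² (C(N, M) = (M*N)*M + 16 = N*M² + 16 = 16 + N*M²)
L(l) = 9/(2*l) (L(l) = (18/4)/l = (18*(¼))/l = 9/(2*l))
1/((12 - 61)² + L(C(6, 7))) = 1/((12 - 61)² + 9/(2*(16 + 6*7²))) = 1/((-49)² + 9/(2*(16 + 6*49))) = 1/(2401 + 9/(2*(16 + 294))) = 1/(2401 + (9/2)/310) = 1/(2401 + (9/2)*(1/310)) = 1/(2401 + 9/620) = 1/(1488629/620) = 620/1488629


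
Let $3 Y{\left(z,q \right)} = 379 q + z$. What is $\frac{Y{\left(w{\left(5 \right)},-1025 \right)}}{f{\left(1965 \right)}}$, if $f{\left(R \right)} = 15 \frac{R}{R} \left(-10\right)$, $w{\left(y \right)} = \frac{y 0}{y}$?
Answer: $\frac{15539}{18} \approx 863.28$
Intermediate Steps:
$w{\left(y \right)} = 0$ ($w{\left(y \right)} = \frac{0}{y} = 0$)
$Y{\left(z,q \right)} = \frac{z}{3} + \frac{379 q}{3}$ ($Y{\left(z,q \right)} = \frac{379 q + z}{3} = \frac{z + 379 q}{3} = \frac{z}{3} + \frac{379 q}{3}$)
$f{\left(R \right)} = -150$ ($f{\left(R \right)} = 15 \cdot 1 \left(-10\right) = 15 \left(-10\right) = -150$)
$\frac{Y{\left(w{\left(5 \right)},-1025 \right)}}{f{\left(1965 \right)}} = \frac{\frac{1}{3} \cdot 0 + \frac{379}{3} \left(-1025\right)}{-150} = \left(0 - \frac{388475}{3}\right) \left(- \frac{1}{150}\right) = \left(- \frac{388475}{3}\right) \left(- \frac{1}{150}\right) = \frac{15539}{18}$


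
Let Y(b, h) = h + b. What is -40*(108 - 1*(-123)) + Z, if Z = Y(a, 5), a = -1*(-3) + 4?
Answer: -9228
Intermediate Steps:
a = 7 (a = 3 + 4 = 7)
Y(b, h) = b + h
Z = 12 (Z = 7 + 5 = 12)
-40*(108 - 1*(-123)) + Z = -40*(108 - 1*(-123)) + 12 = -40*(108 + 123) + 12 = -40*231 + 12 = -9240 + 12 = -9228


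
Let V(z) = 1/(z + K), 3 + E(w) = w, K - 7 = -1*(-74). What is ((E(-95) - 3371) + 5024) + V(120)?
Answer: 312556/201 ≈ 1555.0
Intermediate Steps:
K = 81 (K = 7 - 1*(-74) = 7 + 74 = 81)
E(w) = -3 + w
V(z) = 1/(81 + z) (V(z) = 1/(z + 81) = 1/(81 + z))
((E(-95) - 3371) + 5024) + V(120) = (((-3 - 95) - 3371) + 5024) + 1/(81 + 120) = ((-98 - 3371) + 5024) + 1/201 = (-3469 + 5024) + 1/201 = 1555 + 1/201 = 312556/201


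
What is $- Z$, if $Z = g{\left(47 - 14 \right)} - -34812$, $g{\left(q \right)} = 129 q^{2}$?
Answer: $-175293$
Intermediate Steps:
$Z = 175293$ ($Z = 129 \left(47 - 14\right)^{2} - -34812 = 129 \left(47 - 14\right)^{2} + 34812 = 129 \cdot 33^{2} + 34812 = 129 \cdot 1089 + 34812 = 140481 + 34812 = 175293$)
$- Z = \left(-1\right) 175293 = -175293$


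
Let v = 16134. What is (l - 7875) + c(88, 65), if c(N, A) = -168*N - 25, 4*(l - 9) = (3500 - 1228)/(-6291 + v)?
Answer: -223189457/9843 ≈ -22675.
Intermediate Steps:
l = 89155/9843 (l = 9 + ((3500 - 1228)/(-6291 + 16134))/4 = 9 + (2272/9843)/4 = 9 + (2272*(1/9843))/4 = 9 + (¼)*(2272/9843) = 9 + 568/9843 = 89155/9843 ≈ 9.0577)
c(N, A) = -25 - 168*N
(l - 7875) + c(88, 65) = (89155/9843 - 7875) + (-25 - 168*88) = -77424470/9843 + (-25 - 14784) = -77424470/9843 - 14809 = -223189457/9843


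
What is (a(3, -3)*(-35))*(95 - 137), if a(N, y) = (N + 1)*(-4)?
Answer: -23520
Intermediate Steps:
a(N, y) = -4 - 4*N (a(N, y) = (1 + N)*(-4) = -4 - 4*N)
(a(3, -3)*(-35))*(95 - 137) = ((-4 - 4*3)*(-35))*(95 - 137) = ((-4 - 12)*(-35))*(-42) = -16*(-35)*(-42) = 560*(-42) = -23520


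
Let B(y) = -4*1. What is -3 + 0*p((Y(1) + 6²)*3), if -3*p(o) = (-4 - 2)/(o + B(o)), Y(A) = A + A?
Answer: -3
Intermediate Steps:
Y(A) = 2*A
B(y) = -4
p(o) = 2/(-4 + o) (p(o) = -(-4 - 2)/(3*(o - 4)) = -(-2)/(-4 + o) = 2/(-4 + o))
-3 + 0*p((Y(1) + 6²)*3) = -3 + 0*(2/(-4 + (2*1 + 6²)*3)) = -3 + 0*(2/(-4 + (2 + 36)*3)) = -3 + 0*(2/(-4 + 38*3)) = -3 + 0*(2/(-4 + 114)) = -3 + 0*(2/110) = -3 + 0*(2*(1/110)) = -3 + 0*(1/55) = -3 + 0 = -3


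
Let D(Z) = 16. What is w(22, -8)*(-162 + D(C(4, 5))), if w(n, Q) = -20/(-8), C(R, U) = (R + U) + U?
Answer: -365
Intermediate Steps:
C(R, U) = R + 2*U
w(n, Q) = 5/2 (w(n, Q) = -20*(-⅛) = 5/2)
w(22, -8)*(-162 + D(C(4, 5))) = 5*(-162 + 16)/2 = (5/2)*(-146) = -365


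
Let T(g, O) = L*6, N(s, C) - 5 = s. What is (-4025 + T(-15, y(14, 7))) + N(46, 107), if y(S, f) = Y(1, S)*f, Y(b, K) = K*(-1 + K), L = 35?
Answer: -3764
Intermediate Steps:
N(s, C) = 5 + s
y(S, f) = S*f*(-1 + S) (y(S, f) = (S*(-1 + S))*f = S*f*(-1 + S))
T(g, O) = 210 (T(g, O) = 35*6 = 210)
(-4025 + T(-15, y(14, 7))) + N(46, 107) = (-4025 + 210) + (5 + 46) = -3815 + 51 = -3764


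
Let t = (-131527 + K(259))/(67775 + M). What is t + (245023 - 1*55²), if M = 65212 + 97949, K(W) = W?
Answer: 13971479715/57734 ≈ 2.4200e+5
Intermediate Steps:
M = 163161
t = -32817/57734 (t = (-131527 + 259)/(67775 + 163161) = -131268/230936 = -131268*1/230936 = -32817/57734 ≈ -0.56842)
t + (245023 - 1*55²) = -32817/57734 + (245023 - 1*55²) = -32817/57734 + (245023 - 1*3025) = -32817/57734 + (245023 - 3025) = -32817/57734 + 241998 = 13971479715/57734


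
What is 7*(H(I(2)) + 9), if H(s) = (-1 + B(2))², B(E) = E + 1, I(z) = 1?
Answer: 91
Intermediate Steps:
B(E) = 1 + E
H(s) = 4 (H(s) = (-1 + (1 + 2))² = (-1 + 3)² = 2² = 4)
7*(H(I(2)) + 9) = 7*(4 + 9) = 7*13 = 91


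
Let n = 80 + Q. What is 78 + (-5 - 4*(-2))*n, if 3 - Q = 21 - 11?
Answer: 297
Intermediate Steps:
Q = -7 (Q = 3 - (21 - 11) = 3 - 1*10 = 3 - 10 = -7)
n = 73 (n = 80 - 7 = 73)
78 + (-5 - 4*(-2))*n = 78 + (-5 - 4*(-2))*73 = 78 + (-5 + 8)*73 = 78 + 3*73 = 78 + 219 = 297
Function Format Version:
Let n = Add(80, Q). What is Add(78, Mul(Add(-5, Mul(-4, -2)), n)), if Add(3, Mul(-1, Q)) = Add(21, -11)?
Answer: 297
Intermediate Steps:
Q = -7 (Q = Add(3, Mul(-1, Add(21, -11))) = Add(3, Mul(-1, 10)) = Add(3, -10) = -7)
n = 73 (n = Add(80, -7) = 73)
Add(78, Mul(Add(-5, Mul(-4, -2)), n)) = Add(78, Mul(Add(-5, Mul(-4, -2)), 73)) = Add(78, Mul(Add(-5, 8), 73)) = Add(78, Mul(3, 73)) = Add(78, 219) = 297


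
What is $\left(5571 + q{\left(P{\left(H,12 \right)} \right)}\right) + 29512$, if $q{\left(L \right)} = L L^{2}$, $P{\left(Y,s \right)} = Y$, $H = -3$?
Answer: $35056$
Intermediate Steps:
$q{\left(L \right)} = L^{3}$
$\left(5571 + q{\left(P{\left(H,12 \right)} \right)}\right) + 29512 = \left(5571 + \left(-3\right)^{3}\right) + 29512 = \left(5571 - 27\right) + 29512 = 5544 + 29512 = 35056$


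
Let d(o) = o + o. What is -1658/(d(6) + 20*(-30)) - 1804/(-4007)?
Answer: 3852179/1178058 ≈ 3.2699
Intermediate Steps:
d(o) = 2*o
-1658/(d(6) + 20*(-30)) - 1804/(-4007) = -1658/(2*6 + 20*(-30)) - 1804/(-4007) = -1658/(12 - 600) - 1804*(-1/4007) = -1658/(-588) + 1804/4007 = -1658*(-1/588) + 1804/4007 = 829/294 + 1804/4007 = 3852179/1178058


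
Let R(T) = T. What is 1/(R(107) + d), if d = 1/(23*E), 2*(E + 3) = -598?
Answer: 6946/743221 ≈ 0.0093458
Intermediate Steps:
E = -302 (E = -3 + (½)*(-598) = -3 - 299 = -302)
d = -1/6946 (d = 1/(23*(-302)) = 1/(-6946) = -1/6946 ≈ -0.00014397)
1/(R(107) + d) = 1/(107 - 1/6946) = 1/(743221/6946) = 6946/743221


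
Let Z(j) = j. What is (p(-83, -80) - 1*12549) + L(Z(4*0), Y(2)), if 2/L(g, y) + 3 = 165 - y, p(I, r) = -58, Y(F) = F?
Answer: -1008559/80 ≈ -12607.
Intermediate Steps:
L(g, y) = 2/(162 - y) (L(g, y) = 2/(-3 + (165 - y)) = 2/(162 - y))
(p(-83, -80) - 1*12549) + L(Z(4*0), Y(2)) = (-58 - 1*12549) - 2/(-162 + 2) = (-58 - 12549) - 2/(-160) = -12607 - 2*(-1/160) = -12607 + 1/80 = -1008559/80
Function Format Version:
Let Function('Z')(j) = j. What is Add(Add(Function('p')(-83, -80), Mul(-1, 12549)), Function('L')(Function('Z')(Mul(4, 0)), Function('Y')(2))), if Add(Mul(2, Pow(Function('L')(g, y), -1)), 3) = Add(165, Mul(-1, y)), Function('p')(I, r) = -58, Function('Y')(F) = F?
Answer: Rational(-1008559, 80) ≈ -12607.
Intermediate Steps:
Function('L')(g, y) = Mul(2, Pow(Add(162, Mul(-1, y)), -1)) (Function('L')(g, y) = Mul(2, Pow(Add(-3, Add(165, Mul(-1, y))), -1)) = Mul(2, Pow(Add(162, Mul(-1, y)), -1)))
Add(Add(Function('p')(-83, -80), Mul(-1, 12549)), Function('L')(Function('Z')(Mul(4, 0)), Function('Y')(2))) = Add(Add(-58, Mul(-1, 12549)), Mul(-2, Pow(Add(-162, 2), -1))) = Add(Add(-58, -12549), Mul(-2, Pow(-160, -1))) = Add(-12607, Mul(-2, Rational(-1, 160))) = Add(-12607, Rational(1, 80)) = Rational(-1008559, 80)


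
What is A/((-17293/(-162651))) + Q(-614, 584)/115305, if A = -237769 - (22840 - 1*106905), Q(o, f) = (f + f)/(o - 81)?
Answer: -2003433134312113624/1385808708675 ≈ -1.4457e+6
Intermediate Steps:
Q(o, f) = 2*f/(-81 + o) (Q(o, f) = (2*f)/(-81 + o) = 2*f/(-81 + o))
A = -153704 (A = -237769 - (22840 - 106905) = -237769 - 1*(-84065) = -237769 + 84065 = -153704)
A/((-17293/(-162651))) + Q(-614, 584)/115305 = -153704/((-17293/(-162651))) + (2*584/(-81 - 614))/115305 = -153704/((-17293*(-1/162651))) + (2*584/(-695))*(1/115305) = -153704/17293/162651 + (2*584*(-1/695))*(1/115305) = -153704*162651/17293 - 1168/695*1/115305 = -25000109304/17293 - 1168/80136975 = -2003433134312113624/1385808708675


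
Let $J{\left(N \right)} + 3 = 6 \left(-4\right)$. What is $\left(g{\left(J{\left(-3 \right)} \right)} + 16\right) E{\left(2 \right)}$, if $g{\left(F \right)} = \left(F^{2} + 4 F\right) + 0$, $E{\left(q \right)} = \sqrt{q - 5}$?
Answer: $637 i \sqrt{3} \approx 1103.3 i$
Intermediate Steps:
$J{\left(N \right)} = -27$ ($J{\left(N \right)} = -3 + 6 \left(-4\right) = -3 - 24 = -27$)
$E{\left(q \right)} = \sqrt{-5 + q}$
$g{\left(F \right)} = F^{2} + 4 F$
$\left(g{\left(J{\left(-3 \right)} \right)} + 16\right) E{\left(2 \right)} = \left(- 27 \left(4 - 27\right) + 16\right) \sqrt{-5 + 2} = \left(\left(-27\right) \left(-23\right) + 16\right) \sqrt{-3} = \left(621 + 16\right) i \sqrt{3} = 637 i \sqrt{3}$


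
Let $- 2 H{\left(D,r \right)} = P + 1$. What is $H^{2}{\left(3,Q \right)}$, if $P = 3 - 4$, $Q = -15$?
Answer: $0$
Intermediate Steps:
$P = -1$
$H{\left(D,r \right)} = 0$ ($H{\left(D,r \right)} = - \frac{-1 + 1}{2} = \left(- \frac{1}{2}\right) 0 = 0$)
$H^{2}{\left(3,Q \right)} = 0^{2} = 0$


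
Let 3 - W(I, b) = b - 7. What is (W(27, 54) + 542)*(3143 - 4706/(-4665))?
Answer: 2434688966/1555 ≈ 1.5657e+6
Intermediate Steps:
W(I, b) = 10 - b (W(I, b) = 3 - (b - 7) = 3 - (-7 + b) = 3 + (7 - b) = 10 - b)
(W(27, 54) + 542)*(3143 - 4706/(-4665)) = ((10 - 1*54) + 542)*(3143 - 4706/(-4665)) = ((10 - 54) + 542)*(3143 - 4706*(-1/4665)) = (-44 + 542)*(3143 + 4706/4665) = 498*(14666801/4665) = 2434688966/1555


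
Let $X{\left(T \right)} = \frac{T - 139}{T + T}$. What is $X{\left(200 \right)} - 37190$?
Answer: $- \frac{14875939}{400} \approx -37190.0$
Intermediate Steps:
$X{\left(T \right)} = \frac{-139 + T}{2 T}$
$X{\left(200 \right)} - 37190 = \frac{-139 + 200}{2 \cdot 200} - 37190 = \frac{1}{2} \cdot \frac{1}{200} \cdot 61 - 37190 = \frac{61}{400} - 37190 = - \frac{14875939}{400}$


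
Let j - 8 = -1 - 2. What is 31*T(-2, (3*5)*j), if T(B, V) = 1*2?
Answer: 62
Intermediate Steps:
j = 5 (j = 8 + (-1 - 2) = 8 - 3 = 5)
T(B, V) = 2
31*T(-2, (3*5)*j) = 31*2 = 62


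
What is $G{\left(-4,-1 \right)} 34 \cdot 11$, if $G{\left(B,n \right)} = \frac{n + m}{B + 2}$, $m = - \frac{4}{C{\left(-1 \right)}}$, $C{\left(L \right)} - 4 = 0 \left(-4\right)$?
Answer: $374$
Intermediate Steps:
$C{\left(L \right)} = 4$ ($C{\left(L \right)} = 4 + 0 \left(-4\right) = 4 + 0 = 4$)
$m = -1$ ($m = - \frac{4}{4} = \left(-4\right) \frac{1}{4} = -1$)
$G{\left(B,n \right)} = \frac{-1 + n}{2 + B}$ ($G{\left(B,n \right)} = \frac{n - 1}{B + 2} = \frac{-1 + n}{2 + B}$)
$G{\left(-4,-1 \right)} 34 \cdot 11 = \frac{-1 - 1}{2 - 4} \cdot 34 \cdot 11 = \frac{1}{-2} \left(-2\right) 34 \cdot 11 = \left(- \frac{1}{2}\right) \left(-2\right) 34 \cdot 11 = 1 \cdot 34 \cdot 11 = 34 \cdot 11 = 374$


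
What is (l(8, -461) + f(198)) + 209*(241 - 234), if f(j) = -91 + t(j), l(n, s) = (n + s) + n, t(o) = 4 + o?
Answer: 1129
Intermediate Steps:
l(n, s) = s + 2*n
f(j) = -87 + j (f(j) = -91 + (4 + j) = -87 + j)
(l(8, -461) + f(198)) + 209*(241 - 234) = ((-461 + 2*8) + (-87 + 198)) + 209*(241 - 234) = ((-461 + 16) + 111) + 209*7 = (-445 + 111) + 1463 = -334 + 1463 = 1129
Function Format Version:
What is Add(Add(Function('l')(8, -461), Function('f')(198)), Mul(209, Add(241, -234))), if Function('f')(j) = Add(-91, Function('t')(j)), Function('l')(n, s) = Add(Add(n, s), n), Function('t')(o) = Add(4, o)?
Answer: 1129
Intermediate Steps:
Function('l')(n, s) = Add(s, Mul(2, n))
Function('f')(j) = Add(-87, j) (Function('f')(j) = Add(-91, Add(4, j)) = Add(-87, j))
Add(Add(Function('l')(8, -461), Function('f')(198)), Mul(209, Add(241, -234))) = Add(Add(Add(-461, Mul(2, 8)), Add(-87, 198)), Mul(209, Add(241, -234))) = Add(Add(Add(-461, 16), 111), Mul(209, 7)) = Add(Add(-445, 111), 1463) = Add(-334, 1463) = 1129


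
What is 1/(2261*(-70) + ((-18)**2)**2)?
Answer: -1/53294 ≈ -1.8764e-5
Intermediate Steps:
1/(2261*(-70) + ((-18)**2)**2) = 1/(-158270 + 324**2) = 1/(-158270 + 104976) = 1/(-53294) = -1/53294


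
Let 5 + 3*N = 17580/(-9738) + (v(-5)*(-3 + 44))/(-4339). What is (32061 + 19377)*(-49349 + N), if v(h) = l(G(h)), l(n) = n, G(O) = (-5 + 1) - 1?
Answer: -17876826488279654/7042197 ≈ -2.5385e+9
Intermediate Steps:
G(O) = -5 (G(O) = -4 - 1 = -5)
v(h) = -5
N = -47591540/21126591 (N = -5/3 + (17580/(-9738) - 5*(-3 + 44)/(-4339))/3 = -5/3 + (17580*(-1/9738) - 5*41*(-1/4339))/3 = -5/3 + (-2930/1623 - 205*(-1/4339))/3 = -5/3 + (-2930/1623 + 205/4339)/3 = -5/3 + (⅓)*(-12380555/7042197) = -5/3 - 12380555/21126591 = -47591540/21126591 ≈ -2.2527)
(32061 + 19377)*(-49349 + N) = (32061 + 19377)*(-49349 - 47591540/21126591) = 51438*(-1042623730799/21126591) = -17876826488279654/7042197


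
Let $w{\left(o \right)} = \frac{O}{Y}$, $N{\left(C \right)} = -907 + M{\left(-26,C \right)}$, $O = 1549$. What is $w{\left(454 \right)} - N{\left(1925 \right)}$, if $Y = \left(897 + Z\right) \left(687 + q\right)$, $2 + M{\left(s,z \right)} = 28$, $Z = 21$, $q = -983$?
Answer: $\frac{239390819}{271728} \approx 880.99$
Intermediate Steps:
$M{\left(s,z \right)} = 26$ ($M{\left(s,z \right)} = -2 + 28 = 26$)
$Y = -271728$ ($Y = \left(897 + 21\right) \left(687 - 983\right) = 918 \left(-296\right) = -271728$)
$N{\left(C \right)} = -881$ ($N{\left(C \right)} = -907 + 26 = -881$)
$w{\left(o \right)} = - \frac{1549}{271728}$ ($w{\left(o \right)} = \frac{1549}{-271728} = 1549 \left(- \frac{1}{271728}\right) = - \frac{1549}{271728}$)
$w{\left(454 \right)} - N{\left(1925 \right)} = - \frac{1549}{271728} - -881 = - \frac{1549}{271728} + 881 = \frac{239390819}{271728}$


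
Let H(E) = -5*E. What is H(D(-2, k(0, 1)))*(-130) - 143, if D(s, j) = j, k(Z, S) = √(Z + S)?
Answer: 507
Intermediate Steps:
k(Z, S) = √(S + Z)
H(D(-2, k(0, 1)))*(-130) - 143 = -5*√(1 + 0)*(-130) - 143 = -5*√1*(-130) - 143 = -5*1*(-130) - 143 = -5*(-130) - 143 = 650 - 143 = 507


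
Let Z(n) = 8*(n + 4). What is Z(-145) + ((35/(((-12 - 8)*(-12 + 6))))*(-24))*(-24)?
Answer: -960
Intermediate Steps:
Z(n) = 32 + 8*n (Z(n) = 8*(4 + n) = 32 + 8*n)
Z(-145) + ((35/(((-12 - 8)*(-12 + 6))))*(-24))*(-24) = (32 + 8*(-145)) + ((35/(((-12 - 8)*(-12 + 6))))*(-24))*(-24) = (32 - 1160) + ((35/((-20*(-6))))*(-24))*(-24) = -1128 + ((35/120)*(-24))*(-24) = -1128 + ((35*(1/120))*(-24))*(-24) = -1128 + ((7/24)*(-24))*(-24) = -1128 - 7*(-24) = -1128 + 168 = -960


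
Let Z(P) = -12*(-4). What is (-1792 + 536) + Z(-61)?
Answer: -1208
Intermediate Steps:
Z(P) = 48
(-1792 + 536) + Z(-61) = (-1792 + 536) + 48 = -1256 + 48 = -1208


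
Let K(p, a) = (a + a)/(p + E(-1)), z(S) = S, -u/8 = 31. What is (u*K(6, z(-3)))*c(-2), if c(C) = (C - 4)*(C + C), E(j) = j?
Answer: 35712/5 ≈ 7142.4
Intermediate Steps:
u = -248 (u = -8*31 = -248)
K(p, a) = 2*a/(-1 + p) (K(p, a) = (a + a)/(p - 1) = (2*a)/(-1 + p) = 2*a/(-1 + p))
c(C) = 2*C*(-4 + C) (c(C) = (-4 + C)*(2*C) = 2*C*(-4 + C))
(u*K(6, z(-3)))*c(-2) = (-496*(-3)/(-1 + 6))*(2*(-2)*(-4 - 2)) = (-496*(-3)/5)*(2*(-2)*(-6)) = -496*(-3)/5*24 = -248*(-6/5)*24 = (1488/5)*24 = 35712/5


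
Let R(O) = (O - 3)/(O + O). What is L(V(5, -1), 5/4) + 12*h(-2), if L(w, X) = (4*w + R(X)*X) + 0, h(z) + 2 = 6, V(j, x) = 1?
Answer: 409/8 ≈ 51.125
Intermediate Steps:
R(O) = (-3 + O)/(2*O) (R(O) = (-3 + O)/((2*O)) = (-3 + O)*(1/(2*O)) = (-3 + O)/(2*O))
h(z) = 4 (h(z) = -2 + 6 = 4)
L(w, X) = -3/2 + X/2 + 4*w (L(w, X) = (4*w + ((-3 + X)/(2*X))*X) + 0 = (4*w + (-3/2 + X/2)) + 0 = (-3/2 + X/2 + 4*w) + 0 = -3/2 + X/2 + 4*w)
L(V(5, -1), 5/4) + 12*h(-2) = (-3/2 + (5/4)/2 + 4*1) + 12*4 = (-3/2 + (5*(¼))/2 + 4) + 48 = (-3/2 + (½)*(5/4) + 4) + 48 = (-3/2 + 5/8 + 4) + 48 = 25/8 + 48 = 409/8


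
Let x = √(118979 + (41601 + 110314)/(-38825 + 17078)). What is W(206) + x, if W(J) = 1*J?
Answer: 206 + √56265673803306/21747 ≈ 550.92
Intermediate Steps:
W(J) = J
x = √56265673803306/21747 (x = √(118979 + 151915/(-21747)) = √(118979 + 151915*(-1/21747)) = √(118979 - 151915/21747) = √(2587284398/21747) = √56265673803306/21747 ≈ 344.92)
W(206) + x = 206 + √56265673803306/21747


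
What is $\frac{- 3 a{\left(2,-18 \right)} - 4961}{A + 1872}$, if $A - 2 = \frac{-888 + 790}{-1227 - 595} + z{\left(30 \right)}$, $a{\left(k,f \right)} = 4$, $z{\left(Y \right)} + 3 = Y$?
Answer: $- \frac{4530403}{1731860} \approx -2.6159$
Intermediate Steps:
$z{\left(Y \right)} = -3 + Y$
$A = \frac{26468}{911}$ ($A = 2 + \left(\frac{-888 + 790}{-1227 - 595} + \left(-3 + 30\right)\right) = 2 + \left(- \frac{98}{-1822} + 27\right) = 2 + \left(\left(-98\right) \left(- \frac{1}{1822}\right) + 27\right) = 2 + \left(\frac{49}{911} + 27\right) = 2 + \frac{24646}{911} = \frac{26468}{911} \approx 29.054$)
$\frac{- 3 a{\left(2,-18 \right)} - 4961}{A + 1872} = \frac{\left(-3\right) 4 - 4961}{\frac{26468}{911} + 1872} = \frac{-12 - 4961}{\frac{1731860}{911}} = \left(-4973\right) \frac{911}{1731860} = - \frac{4530403}{1731860}$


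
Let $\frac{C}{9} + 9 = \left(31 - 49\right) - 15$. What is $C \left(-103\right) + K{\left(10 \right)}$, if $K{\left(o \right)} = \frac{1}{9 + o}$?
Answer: $\frac{739747}{19} \approx 38934.0$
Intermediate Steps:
$C = -378$ ($C = -81 + 9 \left(\left(31 - 49\right) - 15\right) = -81 + 9 \left(-18 - 15\right) = -81 + 9 \left(-33\right) = -81 - 297 = -378$)
$C \left(-103\right) + K{\left(10 \right)} = \left(-378\right) \left(-103\right) + \frac{1}{9 + 10} = 38934 + \frac{1}{19} = \frac{739747}{19}$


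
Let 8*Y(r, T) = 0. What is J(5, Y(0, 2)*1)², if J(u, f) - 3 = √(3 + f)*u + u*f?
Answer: 84 + 30*√3 ≈ 135.96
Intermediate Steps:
Y(r, T) = 0 (Y(r, T) = (⅛)*0 = 0)
J(u, f) = 3 + f*u + u*√(3 + f) (J(u, f) = 3 + (√(3 + f)*u + u*f) = 3 + (u*√(3 + f) + f*u) = 3 + (f*u + u*√(3 + f)) = 3 + f*u + u*√(3 + f))
J(5, Y(0, 2)*1)² = (3 + (0*1)*5 + 5*√(3 + 0*1))² = (3 + 0*5 + 5*√(3 + 0))² = (3 + 0 + 5*√3)² = (3 + 5*√3)²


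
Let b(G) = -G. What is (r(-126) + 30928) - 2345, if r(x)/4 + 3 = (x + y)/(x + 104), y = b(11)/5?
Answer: 1572687/55 ≈ 28594.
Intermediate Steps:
y = -11/5 (y = -1*11/5 = -11*⅕ = -11/5 ≈ -2.2000)
r(x) = -12 + 4*(-11/5 + x)/(104 + x) (r(x) = -12 + 4*((x - 11/5)/(x + 104)) = -12 + 4*((-11/5 + x)/(104 + x)) = -12 + 4*(-11/5 + x)/(104 + x))
(r(-126) + 30928) - 2345 = (4*(-1571 - 10*(-126))/(5*(104 - 126)) + 30928) - 2345 = ((⅘)*(-1571 + 1260)/(-22) + 30928) - 2345 = ((⅘)*(-1/22)*(-311) + 30928) - 2345 = (622/55 + 30928) - 2345 = 1701662/55 - 2345 = 1572687/55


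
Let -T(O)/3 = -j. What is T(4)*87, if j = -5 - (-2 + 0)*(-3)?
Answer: -2871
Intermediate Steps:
j = -11 (j = -5 - (-2)*(-3) = -5 - 1*6 = -5 - 6 = -11)
T(O) = -33 (T(O) = -(-3)*(-11) = -3*11 = -33)
T(4)*87 = -33*87 = -2871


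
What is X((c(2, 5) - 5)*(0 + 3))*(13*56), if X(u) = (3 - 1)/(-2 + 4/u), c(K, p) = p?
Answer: 0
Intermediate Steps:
X(u) = 2/(-2 + 4/u)
X((c(2, 5) - 5)*(0 + 3))*(13*56) = (-(5 - 5)*(0 + 3)/(-2 + (5 - 5)*(0 + 3)))*(13*56) = -0*3/(-2 + 0*3)*728 = -1*0/(-2 + 0)*728 = -1*0/(-2)*728 = -1*0*(-½)*728 = 0*728 = 0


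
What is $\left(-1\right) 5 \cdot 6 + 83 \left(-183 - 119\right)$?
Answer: $-25096$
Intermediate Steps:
$\left(-1\right) 5 \cdot 6 + 83 \left(-183 - 119\right) = \left(-5\right) 6 + 83 \left(-302\right) = -30 - 25066 = -25096$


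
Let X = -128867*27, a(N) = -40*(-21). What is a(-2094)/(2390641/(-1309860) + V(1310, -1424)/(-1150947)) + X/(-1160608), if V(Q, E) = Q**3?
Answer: 976175546132458191627/380090863995265145824 ≈ 2.5683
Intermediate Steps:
a(N) = 840
X = -3479409
a(-2094)/(2390641/(-1309860) + V(1310, -1424)/(-1150947)) + X/(-1160608) = 840/(2390641/(-1309860) + 1310**3/(-1150947)) - 3479409/(-1160608) = 840/(2390641*(-1/1309860) + 2248091000*(-1/1150947)) - 3479409*(-1/1160608) = 840/(-2390641/1309860 - 2248091000/1150947) + 3479409/1160608 = 840/(-327492886483003/167508826380) + 3479409/1160608 = 840*(-167508826380/327492886483003) + 3479409/1160608 = -140707414159200/327492886483003 + 3479409/1160608 = 976175546132458191627/380090863995265145824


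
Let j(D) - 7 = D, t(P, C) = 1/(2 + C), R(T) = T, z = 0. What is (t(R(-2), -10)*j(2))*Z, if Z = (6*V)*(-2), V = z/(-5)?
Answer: 0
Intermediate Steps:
V = 0 (V = 0/(-5) = 0*(-⅕) = 0)
j(D) = 7 + D
Z = 0 (Z = (6*0)*(-2) = 0*(-2) = 0)
(t(R(-2), -10)*j(2))*Z = ((7 + 2)/(2 - 10))*0 = (9/(-8))*0 = -⅛*9*0 = -9/8*0 = 0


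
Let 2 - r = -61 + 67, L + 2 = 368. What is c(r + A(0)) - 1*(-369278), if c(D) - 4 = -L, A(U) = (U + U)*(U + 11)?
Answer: 368916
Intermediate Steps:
A(U) = 2*U*(11 + U) (A(U) = (2*U)*(11 + U) = 2*U*(11 + U))
L = 366 (L = -2 + 368 = 366)
r = -4 (r = 2 - (-61 + 67) = 2 - 1*6 = 2 - 6 = -4)
c(D) = -362 (c(D) = 4 - 1*366 = 4 - 366 = -362)
c(r + A(0)) - 1*(-369278) = -362 - 1*(-369278) = -362 + 369278 = 368916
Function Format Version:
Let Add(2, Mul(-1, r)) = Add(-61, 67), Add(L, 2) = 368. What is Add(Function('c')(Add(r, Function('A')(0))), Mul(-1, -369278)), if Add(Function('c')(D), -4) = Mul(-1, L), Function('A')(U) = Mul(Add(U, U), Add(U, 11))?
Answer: 368916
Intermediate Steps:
Function('A')(U) = Mul(2, U, Add(11, U)) (Function('A')(U) = Mul(Mul(2, U), Add(11, U)) = Mul(2, U, Add(11, U)))
L = 366 (L = Add(-2, 368) = 366)
r = -4 (r = Add(2, Mul(-1, Add(-61, 67))) = Add(2, Mul(-1, 6)) = Add(2, -6) = -4)
Function('c')(D) = -362 (Function('c')(D) = Add(4, Mul(-1, 366)) = Add(4, -366) = -362)
Add(Function('c')(Add(r, Function('A')(0))), Mul(-1, -369278)) = Add(-362, Mul(-1, -369278)) = Add(-362, 369278) = 368916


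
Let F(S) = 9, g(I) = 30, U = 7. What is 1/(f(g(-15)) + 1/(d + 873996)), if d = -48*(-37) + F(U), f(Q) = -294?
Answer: -875781/257479613 ≈ -0.0034014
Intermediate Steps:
d = 1785 (d = -48*(-37) + 9 = 1776 + 9 = 1785)
1/(f(g(-15)) + 1/(d + 873996)) = 1/(-294 + 1/(1785 + 873996)) = 1/(-294 + 1/875781) = 1/(-257479613/875781) = -875781/257479613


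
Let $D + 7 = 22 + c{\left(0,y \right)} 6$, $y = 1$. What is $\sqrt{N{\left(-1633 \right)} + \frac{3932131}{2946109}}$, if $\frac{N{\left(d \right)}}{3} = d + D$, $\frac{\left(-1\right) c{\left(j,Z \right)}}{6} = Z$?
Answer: $\frac{i \sqrt{43056383499761243}}{2946109} \approx 70.432 i$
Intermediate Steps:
$c{\left(j,Z \right)} = - 6 Z$
$D = -21$ ($D = -7 + \left(22 + \left(-6\right) 1 \cdot 6\right) = -7 + \left(22 - 36\right) = -7 - 14 = -21$)
$N{\left(d \right)} = -63 + 3 d$ ($N{\left(d \right)} = 3 \left(d - 21\right) = 3 \left(-21 + d\right) = -63 + 3 d$)
$\sqrt{N{\left(-1633 \right)} + \frac{3932131}{2946109}} = \sqrt{\left(-63 + 3 \left(-1633\right)\right) + \frac{3932131}{2946109}} = \sqrt{\left(-63 - 4899\right) + 3932131 \cdot \frac{1}{2946109}} = \sqrt{-4962 + \frac{3932131}{2946109}} = \sqrt{- \frac{14614660727}{2946109}} = \frac{i \sqrt{43056383499761243}}{2946109}$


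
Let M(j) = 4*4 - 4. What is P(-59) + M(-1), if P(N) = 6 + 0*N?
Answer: 18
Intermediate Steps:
M(j) = 12 (M(j) = 16 - 4 = 12)
P(N) = 6 (P(N) = 6 + 0 = 6)
P(-59) + M(-1) = 6 + 12 = 18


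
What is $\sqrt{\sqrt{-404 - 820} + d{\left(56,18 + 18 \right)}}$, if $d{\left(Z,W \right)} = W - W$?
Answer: $2^{\frac{3}{4}} \sqrt{3} \sqrt[4]{17} \sqrt{i} \approx 4.1824 + 4.1824 i$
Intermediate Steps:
$d{\left(Z,W \right)} = 0$
$\sqrt{\sqrt{-404 - 820} + d{\left(56,18 + 18 \right)}} = \sqrt{\sqrt{-404 - 820} + 0} = \sqrt{\sqrt{-1224} + 0} = \sqrt{6 i \sqrt{34} + 0} = \sqrt{6 i \sqrt{34}} = 2^{\frac{3}{4}} \sqrt{3} \sqrt[4]{17} \sqrt{i}$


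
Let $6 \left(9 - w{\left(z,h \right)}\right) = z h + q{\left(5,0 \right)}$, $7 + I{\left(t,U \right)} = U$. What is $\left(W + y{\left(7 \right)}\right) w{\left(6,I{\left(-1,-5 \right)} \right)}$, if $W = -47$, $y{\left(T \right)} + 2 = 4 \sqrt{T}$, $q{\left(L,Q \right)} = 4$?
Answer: $- \frac{2989}{3} + \frac{244 \sqrt{7}}{3} \approx -781.15$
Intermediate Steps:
$I{\left(t,U \right)} = -7 + U$
$w{\left(z,h \right)} = \frac{25}{3} - \frac{h z}{6}$ ($w{\left(z,h \right)} = 9 - \frac{z h + 4}{6} = 9 - \frac{h z + 4}{6} = 9 - \frac{4 + h z}{6} = 9 - \left(\frac{2}{3} + \frac{h z}{6}\right) = \frac{25}{3} - \frac{h z}{6}$)
$y{\left(T \right)} = -2 + 4 \sqrt{T}$
$\left(W + y{\left(7 \right)}\right) w{\left(6,I{\left(-1,-5 \right)} \right)} = \left(-47 - \left(2 - 4 \sqrt{7}\right)\right) \left(\frac{25}{3} - \frac{1}{6} \left(-7 - 5\right) 6\right) = \left(-49 + 4 \sqrt{7}\right) \left(\frac{25}{3} - \left(-2\right) 6\right) = \left(-49 + 4 \sqrt{7}\right) \left(\frac{25}{3} + 12\right) = \left(-49 + 4 \sqrt{7}\right) \frac{61}{3} = - \frac{2989}{3} + \frac{244 \sqrt{7}}{3}$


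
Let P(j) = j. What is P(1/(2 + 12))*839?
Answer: 839/14 ≈ 59.929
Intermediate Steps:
P(1/(2 + 12))*839 = 839/(2 + 12) = 839/14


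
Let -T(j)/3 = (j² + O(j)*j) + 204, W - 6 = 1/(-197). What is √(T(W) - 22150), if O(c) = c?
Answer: 44*I*√460609/197 ≈ 151.58*I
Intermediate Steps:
W = 1181/197 (W = 6 + 1/(-197) = 6 - 1/197 = 1181/197 ≈ 5.9949)
T(j) = -612 - 6*j² (T(j) = -3*((j² + j*j) + 204) = -3*((j² + j²) + 204) = -3*(2*j² + 204) = -3*(204 + 2*j²) = -612 - 6*j²)
√(T(W) - 22150) = √((-612 - 6*(1181/197)²) - 22150) = √((-612 - 6*1394761/38809) - 22150) = √((-612 - 8368566/38809) - 22150) = √(-32119674/38809 - 22150) = √(-891739024/38809) = 44*I*√460609/197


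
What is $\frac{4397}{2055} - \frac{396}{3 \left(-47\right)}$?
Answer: $\frac{477919}{96585} \approx 4.9482$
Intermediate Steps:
$\frac{4397}{2055} - \frac{396}{3 \left(-47\right)} = 4397 \cdot \frac{1}{2055} - \frac{396}{-141} = \frac{4397}{2055} - - \frac{132}{47} = \frac{4397}{2055} + \frac{132}{47} = \frac{477919}{96585}$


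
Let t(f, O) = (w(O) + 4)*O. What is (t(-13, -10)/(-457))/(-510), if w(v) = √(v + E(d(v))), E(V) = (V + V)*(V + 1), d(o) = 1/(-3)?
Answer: -4/23307 - I*√94/69921 ≈ -0.00017162 - 0.00013866*I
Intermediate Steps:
d(o) = -⅓
E(V) = 2*V*(1 + V) (E(V) = (2*V)*(1 + V) = 2*V*(1 + V))
w(v) = √(-4/9 + v) (w(v) = √(v + 2*(-⅓)*(1 - ⅓)) = √(v + 2*(-⅓)*(⅔)) = √(v - 4/9) = √(-4/9 + v))
t(f, O) = O*(4 + √(-4 + 9*O)/3) (t(f, O) = (√(-4 + 9*O)/3 + 4)*O = (4 + √(-4 + 9*O)/3)*O = O*(4 + √(-4 + 9*O)/3))
(t(-13, -10)/(-457))/(-510) = (((⅓)*(-10)*(12 + √(-4 + 9*(-10))))/(-457))/(-510) = (((⅓)*(-10)*(12 + √(-4 - 90)))*(-1/457))*(-1/510) = (((⅓)*(-10)*(12 + √(-94)))*(-1/457))*(-1/510) = (((⅓)*(-10)*(12 + I*√94))*(-1/457))*(-1/510) = ((-40 - 10*I*√94/3)*(-1/457))*(-1/510) = (40/457 + 10*I*√94/1371)*(-1/510) = -4/23307 - I*√94/69921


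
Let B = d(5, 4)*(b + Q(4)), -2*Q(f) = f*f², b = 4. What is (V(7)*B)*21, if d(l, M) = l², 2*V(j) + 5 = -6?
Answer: 80850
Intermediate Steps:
V(j) = -11/2 (V(j) = -5/2 + (½)*(-6) = -5/2 - 3 = -11/2)
Q(f) = -f³/2 (Q(f) = -f*f²/2 = -f³/2)
B = -700 (B = 5²*(4 - ½*4³) = 25*(4 - ½*64) = 25*(4 - 32) = 25*(-28) = -700)
(V(7)*B)*21 = -11/2*(-700)*21 = 3850*21 = 80850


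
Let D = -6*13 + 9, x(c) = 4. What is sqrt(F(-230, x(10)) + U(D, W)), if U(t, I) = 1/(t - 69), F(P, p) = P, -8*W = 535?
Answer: I*sqrt(4380258)/138 ≈ 15.166*I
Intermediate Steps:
W = -535/8 (W = -1/8*535 = -535/8 ≈ -66.875)
D = -69 (D = -78 + 9 = -69)
U(t, I) = 1/(-69 + t)
sqrt(F(-230, x(10)) + U(D, W)) = sqrt(-230 + 1/(-69 - 69)) = sqrt(-230 + 1/(-138)) = sqrt(-230 - 1/138) = sqrt(-31741/138) = I*sqrt(4380258)/138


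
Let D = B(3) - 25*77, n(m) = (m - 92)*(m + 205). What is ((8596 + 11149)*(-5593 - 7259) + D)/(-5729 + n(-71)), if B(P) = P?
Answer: 253764662/27571 ≈ 9204.0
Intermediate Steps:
n(m) = (-92 + m)*(205 + m)
D = -1922 (D = 3 - 25*77 = 3 - 1925 = -1922)
((8596 + 11149)*(-5593 - 7259) + D)/(-5729 + n(-71)) = ((8596 + 11149)*(-5593 - 7259) - 1922)/(-5729 + (-18860 + (-71)**2 + 113*(-71))) = (19745*(-12852) - 1922)/(-5729 + (-18860 + 5041 - 8023)) = (-253762740 - 1922)/(-5729 - 21842) = -253764662/(-27571) = -253764662*(-1/27571) = 253764662/27571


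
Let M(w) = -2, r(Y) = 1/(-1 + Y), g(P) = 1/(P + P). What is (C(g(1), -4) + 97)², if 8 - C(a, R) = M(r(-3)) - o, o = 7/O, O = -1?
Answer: 10000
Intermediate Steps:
g(P) = 1/(2*P)
o = -7 (o = 7/(-1) = 7*(-1) = -7)
C(a, R) = 3 (C(a, R) = 8 - (-2 - 1*(-7)) = 8 - (-2 + 7) = 8 - 1*5 = 8 - 5 = 3)
(C(g(1), -4) + 97)² = (3 + 97)² = 100² = 10000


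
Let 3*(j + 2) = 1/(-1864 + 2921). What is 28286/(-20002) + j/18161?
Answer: -814538010274/575942898531 ≈ -1.4143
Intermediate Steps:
j = -6341/3171 (j = -2 + 1/(3*(-1864 + 2921)) = -2 + (⅓)/1057 = -2 + (⅓)*(1/1057) = -2 + 1/3171 = -6341/3171 ≈ -1.9997)
28286/(-20002) + j/18161 = 28286/(-20002) - 6341/3171/18161 = 28286*(-1/20002) - 6341/3171*1/18161 = -14143/10001 - 6341/57588531 = -814538010274/575942898531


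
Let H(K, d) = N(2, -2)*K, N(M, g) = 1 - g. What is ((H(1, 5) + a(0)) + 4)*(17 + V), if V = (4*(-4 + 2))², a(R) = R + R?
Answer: 567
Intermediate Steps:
a(R) = 2*R
H(K, d) = 3*K (H(K, d) = (1 - 1*(-2))*K = (1 + 2)*K = 3*K)
V = 64 (V = (4*(-2))² = (-8)² = 64)
((H(1, 5) + a(0)) + 4)*(17 + V) = ((3*1 + 2*0) + 4)*(17 + 64) = ((3 + 0) + 4)*81 = (3 + 4)*81 = 7*81 = 567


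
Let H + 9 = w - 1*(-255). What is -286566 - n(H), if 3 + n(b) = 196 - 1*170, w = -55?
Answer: -286589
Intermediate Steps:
H = 191 (H = -9 + (-55 - 1*(-255)) = -9 + (-55 + 255) = -9 + 200 = 191)
n(b) = 23 (n(b) = -3 + (196 - 1*170) = -3 + (196 - 170) = -3 + 26 = 23)
-286566 - n(H) = -286566 - 1*23 = -286566 - 23 = -286589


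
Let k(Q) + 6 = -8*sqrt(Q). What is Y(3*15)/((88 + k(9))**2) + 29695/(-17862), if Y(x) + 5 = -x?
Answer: -12598385/7510971 ≈ -1.6773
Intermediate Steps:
Y(x) = -5 - x
k(Q) = -6 - 8*sqrt(Q)
Y(3*15)/((88 + k(9))**2) + 29695/(-17862) = (-5 - 3*15)/((88 + (-6 - 8*sqrt(9)))**2) + 29695/(-17862) = (-5 - 1*45)/((88 + (-6 - 8*3))**2) + 29695*(-1/17862) = (-5 - 45)/((88 + (-6 - 24))**2) - 29695/17862 = -50/(88 - 30)**2 - 29695/17862 = -50/(58**2) - 29695/17862 = -50/3364 - 29695/17862 = -50*1/3364 - 29695/17862 = -25/1682 - 29695/17862 = -12598385/7510971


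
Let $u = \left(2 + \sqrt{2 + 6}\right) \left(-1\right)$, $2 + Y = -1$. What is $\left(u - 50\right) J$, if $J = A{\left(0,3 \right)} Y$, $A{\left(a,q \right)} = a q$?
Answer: $0$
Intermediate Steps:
$Y = -3$ ($Y = -2 - 1 = -3$)
$J = 0$ ($J = 0 \cdot 3 \left(-3\right) = 0 \left(-3\right) = 0$)
$u = -2 - 2 \sqrt{2}$ ($u = \left(2 + \sqrt{8}\right) \left(-1\right) = \left(2 + 2 \sqrt{2}\right) \left(-1\right) = -2 - 2 \sqrt{2} \approx -4.8284$)
$\left(u - 50\right) J = \left(\left(-2 - 2 \sqrt{2}\right) - 50\right) 0 = \left(-52 - 2 \sqrt{2}\right) 0 = 0$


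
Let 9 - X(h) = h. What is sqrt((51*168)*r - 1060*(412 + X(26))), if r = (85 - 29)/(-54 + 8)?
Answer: 2*I*sqrt(56752523)/23 ≈ 655.08*I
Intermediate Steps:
X(h) = 9 - h
r = -28/23 (r = 56/(-46) = 56*(-1/46) = -28/23 ≈ -1.2174)
sqrt((51*168)*r - 1060*(412 + X(26))) = sqrt((51*168)*(-28/23) - 1060*(412 + (9 - 1*26))) = sqrt(8568*(-28/23) - 1060*(412 + (9 - 26))) = sqrt(-239904/23 - 1060*(412 - 17)) = sqrt(-239904/23 - 1060*395) = sqrt(-239904/23 - 418700) = sqrt(-9870004/23) = 2*I*sqrt(56752523)/23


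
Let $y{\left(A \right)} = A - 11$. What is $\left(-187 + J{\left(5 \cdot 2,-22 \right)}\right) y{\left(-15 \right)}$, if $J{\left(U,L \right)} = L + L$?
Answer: $6006$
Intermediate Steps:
$J{\left(U,L \right)} = 2 L$
$y{\left(A \right)} = -11 + A$
$\left(-187 + J{\left(5 \cdot 2,-22 \right)}\right) y{\left(-15 \right)} = \left(-187 + 2 \left(-22\right)\right) \left(-11 - 15\right) = \left(-187 - 44\right) \left(-26\right) = \left(-231\right) \left(-26\right) = 6006$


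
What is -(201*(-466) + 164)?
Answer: 93502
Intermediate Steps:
-(201*(-466) + 164) = -(-93666 + 164) = -1*(-93502) = 93502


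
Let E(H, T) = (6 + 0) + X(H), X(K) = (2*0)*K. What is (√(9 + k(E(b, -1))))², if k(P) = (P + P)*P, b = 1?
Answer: 81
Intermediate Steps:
X(K) = 0 (X(K) = 0*K = 0)
E(H, T) = 6 (E(H, T) = (6 + 0) + 0 = 6 + 0 = 6)
k(P) = 2*P² (k(P) = (2*P)*P = 2*P²)
(√(9 + k(E(b, -1))))² = (√(9 + 2*6²))² = (√(9 + 2*36))² = (√(9 + 72))² = (√81)² = 9² = 81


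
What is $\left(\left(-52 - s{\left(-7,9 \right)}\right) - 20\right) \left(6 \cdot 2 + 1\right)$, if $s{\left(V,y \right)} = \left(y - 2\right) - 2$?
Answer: $-1001$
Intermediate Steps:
$s{\left(V,y \right)} = -4 + y$ ($s{\left(V,y \right)} = \left(-2 + y\right) - 2 = -4 + y$)
$\left(\left(-52 - s{\left(-7,9 \right)}\right) - 20\right) \left(6 \cdot 2 + 1\right) = \left(\left(-52 - \left(-4 + 9\right)\right) - 20\right) \left(6 \cdot 2 + 1\right) = \left(\left(-52 - 5\right) - 20\right) \left(12 + 1\right) = \left(\left(-52 - 5\right) - 20\right) 13 = \left(-57 - 20\right) 13 = \left(-77\right) 13 = -1001$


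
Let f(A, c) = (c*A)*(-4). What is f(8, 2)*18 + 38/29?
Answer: -33370/29 ≈ -1150.7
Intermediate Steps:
f(A, c) = -4*A*c (f(A, c) = (A*c)*(-4) = -4*A*c)
f(8, 2)*18 + 38/29 = -4*8*2*18 + 38/29 = -64*18 + 38*(1/29) = -1152 + 38/29 = -33370/29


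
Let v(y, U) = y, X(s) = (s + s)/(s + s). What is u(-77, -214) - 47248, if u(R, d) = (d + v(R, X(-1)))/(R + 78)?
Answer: -47539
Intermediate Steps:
X(s) = 1 (X(s) = (2*s)/((2*s)) = (2*s)*(1/(2*s)) = 1)
u(R, d) = (R + d)/(78 + R) (u(R, d) = (d + R)/(R + 78) = (R + d)/(78 + R))
u(-77, -214) - 47248 = (-77 - 214)/(78 - 77) - 47248 = -291/1 - 47248 = 1*(-291) - 47248 = -291 - 47248 = -47539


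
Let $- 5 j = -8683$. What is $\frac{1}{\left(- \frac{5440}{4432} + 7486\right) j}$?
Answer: $\frac{1385}{18002307606} \approx 7.6935 \cdot 10^{-8}$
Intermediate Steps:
$j = \frac{8683}{5}$ ($j = \left(- \frac{1}{5}\right) \left(-8683\right) = \frac{8683}{5} \approx 1736.6$)
$\frac{1}{\left(- \frac{5440}{4432} + 7486\right) j} = \frac{1}{\left(- \frac{5440}{4432} + 7486\right) \frac{8683}{5}} = \frac{1}{\left(-5440\right) \frac{1}{4432} + 7486} \cdot \frac{5}{8683} = \frac{1}{- \frac{340}{277} + 7486} \cdot \frac{5}{8683} = \frac{1}{\frac{2073282}{277}} \cdot \frac{5}{8683} = \frac{277}{2073282} \cdot \frac{5}{8683} = \frac{1385}{18002307606}$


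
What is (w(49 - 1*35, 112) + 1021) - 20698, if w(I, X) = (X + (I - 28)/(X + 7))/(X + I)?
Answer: -7024372/357 ≈ -19676.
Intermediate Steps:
w(I, X) = (X + (-28 + I)/(7 + X))/(I + X)
(w(49 - 1*35, 112) + 1021) - 20698 = ((-28 + (49 - 1*35) + 112² + 7*112)/(112² + 7*(49 - 1*35) + 7*112 + (49 - 1*35)*112) + 1021) - 20698 = ((-28 + (49 - 35) + 12544 + 784)/(12544 + 7*(49 - 35) + 784 + (49 - 35)*112) + 1021) - 20698 = ((-28 + 14 + 12544 + 784)/(12544 + 7*14 + 784 + 14*112) + 1021) - 20698 = (13314/(12544 + 98 + 784 + 1568) + 1021) - 20698 = (13314/14994 + 1021) - 20698 = ((1/14994)*13314 + 1021) - 20698 = (317/357 + 1021) - 20698 = 364814/357 - 20698 = -7024372/357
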